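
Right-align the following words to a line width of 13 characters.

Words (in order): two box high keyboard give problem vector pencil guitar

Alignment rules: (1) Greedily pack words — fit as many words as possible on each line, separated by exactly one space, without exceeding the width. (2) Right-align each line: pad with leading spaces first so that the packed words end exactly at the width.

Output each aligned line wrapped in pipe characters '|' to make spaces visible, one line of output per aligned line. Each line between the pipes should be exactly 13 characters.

Answer: | two box high|
|keyboard give|
|      problem|
|vector pencil|
|       guitar|

Derivation:
Line 1: ['two', 'box', 'high'] (min_width=12, slack=1)
Line 2: ['keyboard', 'give'] (min_width=13, slack=0)
Line 3: ['problem'] (min_width=7, slack=6)
Line 4: ['vector', 'pencil'] (min_width=13, slack=0)
Line 5: ['guitar'] (min_width=6, slack=7)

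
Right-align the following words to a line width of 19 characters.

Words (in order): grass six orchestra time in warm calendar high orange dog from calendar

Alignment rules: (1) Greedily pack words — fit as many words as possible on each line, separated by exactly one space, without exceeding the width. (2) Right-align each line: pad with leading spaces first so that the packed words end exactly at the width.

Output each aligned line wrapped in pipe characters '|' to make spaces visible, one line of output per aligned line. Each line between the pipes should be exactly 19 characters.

Answer: |grass six orchestra|
|       time in warm|
|      calendar high|
|    orange dog from|
|           calendar|

Derivation:
Line 1: ['grass', 'six', 'orchestra'] (min_width=19, slack=0)
Line 2: ['time', 'in', 'warm'] (min_width=12, slack=7)
Line 3: ['calendar', 'high'] (min_width=13, slack=6)
Line 4: ['orange', 'dog', 'from'] (min_width=15, slack=4)
Line 5: ['calendar'] (min_width=8, slack=11)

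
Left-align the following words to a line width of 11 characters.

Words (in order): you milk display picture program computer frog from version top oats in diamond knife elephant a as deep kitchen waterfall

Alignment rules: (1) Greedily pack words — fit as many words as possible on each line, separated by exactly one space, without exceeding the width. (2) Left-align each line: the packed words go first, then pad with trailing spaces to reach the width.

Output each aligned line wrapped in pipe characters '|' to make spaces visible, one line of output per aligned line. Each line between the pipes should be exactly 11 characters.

Answer: |you milk   |
|display    |
|picture    |
|program    |
|computer   |
|frog from  |
|version top|
|oats in    |
|diamond    |
|knife      |
|elephant a |
|as deep    |
|kitchen    |
|waterfall  |

Derivation:
Line 1: ['you', 'milk'] (min_width=8, slack=3)
Line 2: ['display'] (min_width=7, slack=4)
Line 3: ['picture'] (min_width=7, slack=4)
Line 4: ['program'] (min_width=7, slack=4)
Line 5: ['computer'] (min_width=8, slack=3)
Line 6: ['frog', 'from'] (min_width=9, slack=2)
Line 7: ['version', 'top'] (min_width=11, slack=0)
Line 8: ['oats', 'in'] (min_width=7, slack=4)
Line 9: ['diamond'] (min_width=7, slack=4)
Line 10: ['knife'] (min_width=5, slack=6)
Line 11: ['elephant', 'a'] (min_width=10, slack=1)
Line 12: ['as', 'deep'] (min_width=7, slack=4)
Line 13: ['kitchen'] (min_width=7, slack=4)
Line 14: ['waterfall'] (min_width=9, slack=2)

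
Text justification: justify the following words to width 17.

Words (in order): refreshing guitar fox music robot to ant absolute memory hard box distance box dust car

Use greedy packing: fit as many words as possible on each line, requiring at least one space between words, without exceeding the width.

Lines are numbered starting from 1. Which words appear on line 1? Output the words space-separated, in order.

Answer: refreshing guitar

Derivation:
Line 1: ['refreshing', 'guitar'] (min_width=17, slack=0)
Line 2: ['fox', 'music', 'robot'] (min_width=15, slack=2)
Line 3: ['to', 'ant', 'absolute'] (min_width=15, slack=2)
Line 4: ['memory', 'hard', 'box'] (min_width=15, slack=2)
Line 5: ['distance', 'box', 'dust'] (min_width=17, slack=0)
Line 6: ['car'] (min_width=3, slack=14)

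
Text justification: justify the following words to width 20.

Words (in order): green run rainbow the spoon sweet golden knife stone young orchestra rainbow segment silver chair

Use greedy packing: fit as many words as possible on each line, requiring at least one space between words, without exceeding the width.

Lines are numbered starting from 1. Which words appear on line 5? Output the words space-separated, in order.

Line 1: ['green', 'run', 'rainbow'] (min_width=17, slack=3)
Line 2: ['the', 'spoon', 'sweet'] (min_width=15, slack=5)
Line 3: ['golden', 'knife', 'stone'] (min_width=18, slack=2)
Line 4: ['young', 'orchestra'] (min_width=15, slack=5)
Line 5: ['rainbow', 'segment'] (min_width=15, slack=5)
Line 6: ['silver', 'chair'] (min_width=12, slack=8)

Answer: rainbow segment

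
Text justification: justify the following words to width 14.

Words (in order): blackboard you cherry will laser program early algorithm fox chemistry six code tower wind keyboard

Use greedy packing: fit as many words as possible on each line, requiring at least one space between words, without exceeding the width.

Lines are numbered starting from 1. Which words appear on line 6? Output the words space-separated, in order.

Line 1: ['blackboard', 'you'] (min_width=14, slack=0)
Line 2: ['cherry', 'will'] (min_width=11, slack=3)
Line 3: ['laser', 'program'] (min_width=13, slack=1)
Line 4: ['early'] (min_width=5, slack=9)
Line 5: ['algorithm', 'fox'] (min_width=13, slack=1)
Line 6: ['chemistry', 'six'] (min_width=13, slack=1)
Line 7: ['code', 'tower'] (min_width=10, slack=4)
Line 8: ['wind', 'keyboard'] (min_width=13, slack=1)

Answer: chemistry six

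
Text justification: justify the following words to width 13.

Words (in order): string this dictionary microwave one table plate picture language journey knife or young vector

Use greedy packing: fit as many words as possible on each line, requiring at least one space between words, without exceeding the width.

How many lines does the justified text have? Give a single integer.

Line 1: ['string', 'this'] (min_width=11, slack=2)
Line 2: ['dictionary'] (min_width=10, slack=3)
Line 3: ['microwave', 'one'] (min_width=13, slack=0)
Line 4: ['table', 'plate'] (min_width=11, slack=2)
Line 5: ['picture'] (min_width=7, slack=6)
Line 6: ['language'] (min_width=8, slack=5)
Line 7: ['journey', 'knife'] (min_width=13, slack=0)
Line 8: ['or', 'young'] (min_width=8, slack=5)
Line 9: ['vector'] (min_width=6, slack=7)
Total lines: 9

Answer: 9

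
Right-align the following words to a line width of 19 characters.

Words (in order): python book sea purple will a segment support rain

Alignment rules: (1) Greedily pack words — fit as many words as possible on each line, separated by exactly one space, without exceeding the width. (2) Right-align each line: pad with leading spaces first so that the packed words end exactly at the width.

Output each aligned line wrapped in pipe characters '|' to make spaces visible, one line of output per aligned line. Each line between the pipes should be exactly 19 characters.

Line 1: ['python', 'book', 'sea'] (min_width=15, slack=4)
Line 2: ['purple', 'will', 'a'] (min_width=13, slack=6)
Line 3: ['segment', 'support'] (min_width=15, slack=4)
Line 4: ['rain'] (min_width=4, slack=15)

Answer: |    python book sea|
|      purple will a|
|    segment support|
|               rain|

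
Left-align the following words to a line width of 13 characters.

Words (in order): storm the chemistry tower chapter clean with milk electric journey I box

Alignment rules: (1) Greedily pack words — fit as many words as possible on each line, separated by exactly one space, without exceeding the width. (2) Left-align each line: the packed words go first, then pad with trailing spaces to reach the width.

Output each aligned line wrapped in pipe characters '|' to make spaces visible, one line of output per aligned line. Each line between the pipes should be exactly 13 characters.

Answer: |storm the    |
|chemistry    |
|tower chapter|
|clean with   |
|milk electric|
|journey I box|

Derivation:
Line 1: ['storm', 'the'] (min_width=9, slack=4)
Line 2: ['chemistry'] (min_width=9, slack=4)
Line 3: ['tower', 'chapter'] (min_width=13, slack=0)
Line 4: ['clean', 'with'] (min_width=10, slack=3)
Line 5: ['milk', 'electric'] (min_width=13, slack=0)
Line 6: ['journey', 'I', 'box'] (min_width=13, slack=0)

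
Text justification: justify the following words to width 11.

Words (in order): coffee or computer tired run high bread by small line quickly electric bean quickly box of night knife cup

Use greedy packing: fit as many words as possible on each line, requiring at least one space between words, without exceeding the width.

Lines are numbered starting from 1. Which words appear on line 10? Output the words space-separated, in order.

Line 1: ['coffee', 'or'] (min_width=9, slack=2)
Line 2: ['computer'] (min_width=8, slack=3)
Line 3: ['tired', 'run'] (min_width=9, slack=2)
Line 4: ['high', 'bread'] (min_width=10, slack=1)
Line 5: ['by', 'small'] (min_width=8, slack=3)
Line 6: ['line'] (min_width=4, slack=7)
Line 7: ['quickly'] (min_width=7, slack=4)
Line 8: ['electric'] (min_width=8, slack=3)
Line 9: ['bean'] (min_width=4, slack=7)
Line 10: ['quickly', 'box'] (min_width=11, slack=0)
Line 11: ['of', 'night'] (min_width=8, slack=3)
Line 12: ['knife', 'cup'] (min_width=9, slack=2)

Answer: quickly box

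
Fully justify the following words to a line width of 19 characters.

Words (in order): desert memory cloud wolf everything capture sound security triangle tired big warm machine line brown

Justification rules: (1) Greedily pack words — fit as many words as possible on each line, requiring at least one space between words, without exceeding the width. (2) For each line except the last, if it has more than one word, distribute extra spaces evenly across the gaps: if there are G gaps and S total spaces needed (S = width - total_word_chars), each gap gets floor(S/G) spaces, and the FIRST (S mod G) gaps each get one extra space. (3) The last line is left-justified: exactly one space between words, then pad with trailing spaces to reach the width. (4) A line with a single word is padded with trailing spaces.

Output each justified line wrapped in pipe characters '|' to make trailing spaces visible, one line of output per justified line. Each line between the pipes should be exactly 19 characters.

Answer: |desert memory cloud|
|wolf     everything|
|capture       sound|
|security   triangle|
|tired    big   warm|
|machine line brown |

Derivation:
Line 1: ['desert', 'memory', 'cloud'] (min_width=19, slack=0)
Line 2: ['wolf', 'everything'] (min_width=15, slack=4)
Line 3: ['capture', 'sound'] (min_width=13, slack=6)
Line 4: ['security', 'triangle'] (min_width=17, slack=2)
Line 5: ['tired', 'big', 'warm'] (min_width=14, slack=5)
Line 6: ['machine', 'line', 'brown'] (min_width=18, slack=1)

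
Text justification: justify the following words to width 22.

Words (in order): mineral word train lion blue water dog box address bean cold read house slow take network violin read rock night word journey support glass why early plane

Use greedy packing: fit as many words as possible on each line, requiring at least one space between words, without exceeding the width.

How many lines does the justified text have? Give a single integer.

Answer: 8

Derivation:
Line 1: ['mineral', 'word', 'train'] (min_width=18, slack=4)
Line 2: ['lion', 'blue', 'water', 'dog'] (min_width=19, slack=3)
Line 3: ['box', 'address', 'bean', 'cold'] (min_width=21, slack=1)
Line 4: ['read', 'house', 'slow', 'take'] (min_width=20, slack=2)
Line 5: ['network', 'violin', 'read'] (min_width=19, slack=3)
Line 6: ['rock', 'night', 'word'] (min_width=15, slack=7)
Line 7: ['journey', 'support', 'glass'] (min_width=21, slack=1)
Line 8: ['why', 'early', 'plane'] (min_width=15, slack=7)
Total lines: 8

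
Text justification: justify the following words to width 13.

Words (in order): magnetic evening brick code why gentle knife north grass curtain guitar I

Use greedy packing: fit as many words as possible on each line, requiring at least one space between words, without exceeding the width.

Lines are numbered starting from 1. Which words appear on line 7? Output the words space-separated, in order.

Line 1: ['magnetic'] (min_width=8, slack=5)
Line 2: ['evening', 'brick'] (min_width=13, slack=0)
Line 3: ['code', 'why'] (min_width=8, slack=5)
Line 4: ['gentle', 'knife'] (min_width=12, slack=1)
Line 5: ['north', 'grass'] (min_width=11, slack=2)
Line 6: ['curtain'] (min_width=7, slack=6)
Line 7: ['guitar', 'I'] (min_width=8, slack=5)

Answer: guitar I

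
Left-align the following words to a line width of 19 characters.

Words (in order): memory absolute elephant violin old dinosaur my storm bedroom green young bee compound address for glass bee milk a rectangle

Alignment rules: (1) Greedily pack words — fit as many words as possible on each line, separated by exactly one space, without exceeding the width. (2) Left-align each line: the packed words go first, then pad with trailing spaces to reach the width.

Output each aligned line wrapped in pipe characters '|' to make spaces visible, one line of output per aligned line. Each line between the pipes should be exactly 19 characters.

Answer: |memory absolute    |
|elephant violin old|
|dinosaur my storm  |
|bedroom green young|
|bee compound       |
|address for glass  |
|bee milk a         |
|rectangle          |

Derivation:
Line 1: ['memory', 'absolute'] (min_width=15, slack=4)
Line 2: ['elephant', 'violin', 'old'] (min_width=19, slack=0)
Line 3: ['dinosaur', 'my', 'storm'] (min_width=17, slack=2)
Line 4: ['bedroom', 'green', 'young'] (min_width=19, slack=0)
Line 5: ['bee', 'compound'] (min_width=12, slack=7)
Line 6: ['address', 'for', 'glass'] (min_width=17, slack=2)
Line 7: ['bee', 'milk', 'a'] (min_width=10, slack=9)
Line 8: ['rectangle'] (min_width=9, slack=10)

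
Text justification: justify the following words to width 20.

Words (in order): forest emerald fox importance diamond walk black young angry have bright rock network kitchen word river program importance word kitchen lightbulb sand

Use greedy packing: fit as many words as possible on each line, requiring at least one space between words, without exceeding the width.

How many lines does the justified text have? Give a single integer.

Line 1: ['forest', 'emerald', 'fox'] (min_width=18, slack=2)
Line 2: ['importance', 'diamond'] (min_width=18, slack=2)
Line 3: ['walk', 'black', 'young'] (min_width=16, slack=4)
Line 4: ['angry', 'have', 'bright'] (min_width=17, slack=3)
Line 5: ['rock', 'network', 'kitchen'] (min_width=20, slack=0)
Line 6: ['word', 'river', 'program'] (min_width=18, slack=2)
Line 7: ['importance', 'word'] (min_width=15, slack=5)
Line 8: ['kitchen', 'lightbulb'] (min_width=17, slack=3)
Line 9: ['sand'] (min_width=4, slack=16)
Total lines: 9

Answer: 9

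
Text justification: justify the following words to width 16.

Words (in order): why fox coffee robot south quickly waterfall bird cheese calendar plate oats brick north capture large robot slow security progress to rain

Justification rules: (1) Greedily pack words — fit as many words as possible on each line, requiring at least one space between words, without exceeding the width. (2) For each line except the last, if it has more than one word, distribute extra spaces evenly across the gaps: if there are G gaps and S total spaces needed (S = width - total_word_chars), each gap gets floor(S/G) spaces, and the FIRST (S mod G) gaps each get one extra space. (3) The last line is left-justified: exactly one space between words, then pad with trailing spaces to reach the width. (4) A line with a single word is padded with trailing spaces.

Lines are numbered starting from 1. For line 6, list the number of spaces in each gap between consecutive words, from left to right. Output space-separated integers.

Answer: 1 1

Derivation:
Line 1: ['why', 'fox', 'coffee'] (min_width=14, slack=2)
Line 2: ['robot', 'south'] (min_width=11, slack=5)
Line 3: ['quickly'] (min_width=7, slack=9)
Line 4: ['waterfall', 'bird'] (min_width=14, slack=2)
Line 5: ['cheese', 'calendar'] (min_width=15, slack=1)
Line 6: ['plate', 'oats', 'brick'] (min_width=16, slack=0)
Line 7: ['north', 'capture'] (min_width=13, slack=3)
Line 8: ['large', 'robot', 'slow'] (min_width=16, slack=0)
Line 9: ['security'] (min_width=8, slack=8)
Line 10: ['progress', 'to', 'rain'] (min_width=16, slack=0)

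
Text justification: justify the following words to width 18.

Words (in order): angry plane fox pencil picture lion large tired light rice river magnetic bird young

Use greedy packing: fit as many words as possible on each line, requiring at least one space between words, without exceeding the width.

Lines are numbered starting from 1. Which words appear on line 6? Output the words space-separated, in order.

Answer: young

Derivation:
Line 1: ['angry', 'plane', 'fox'] (min_width=15, slack=3)
Line 2: ['pencil', 'picture'] (min_width=14, slack=4)
Line 3: ['lion', 'large', 'tired'] (min_width=16, slack=2)
Line 4: ['light', 'rice', 'river'] (min_width=16, slack=2)
Line 5: ['magnetic', 'bird'] (min_width=13, slack=5)
Line 6: ['young'] (min_width=5, slack=13)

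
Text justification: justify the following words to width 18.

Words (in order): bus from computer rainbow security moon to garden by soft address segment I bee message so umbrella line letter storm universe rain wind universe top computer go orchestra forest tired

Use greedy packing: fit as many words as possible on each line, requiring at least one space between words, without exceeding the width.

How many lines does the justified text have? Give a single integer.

Answer: 13

Derivation:
Line 1: ['bus', 'from', 'computer'] (min_width=17, slack=1)
Line 2: ['rainbow', 'security'] (min_width=16, slack=2)
Line 3: ['moon', 'to', 'garden', 'by'] (min_width=17, slack=1)
Line 4: ['soft', 'address'] (min_width=12, slack=6)
Line 5: ['segment', 'I', 'bee'] (min_width=13, slack=5)
Line 6: ['message', 'so'] (min_width=10, slack=8)
Line 7: ['umbrella', 'line'] (min_width=13, slack=5)
Line 8: ['letter', 'storm'] (min_width=12, slack=6)
Line 9: ['universe', 'rain', 'wind'] (min_width=18, slack=0)
Line 10: ['universe', 'top'] (min_width=12, slack=6)
Line 11: ['computer', 'go'] (min_width=11, slack=7)
Line 12: ['orchestra', 'forest'] (min_width=16, slack=2)
Line 13: ['tired'] (min_width=5, slack=13)
Total lines: 13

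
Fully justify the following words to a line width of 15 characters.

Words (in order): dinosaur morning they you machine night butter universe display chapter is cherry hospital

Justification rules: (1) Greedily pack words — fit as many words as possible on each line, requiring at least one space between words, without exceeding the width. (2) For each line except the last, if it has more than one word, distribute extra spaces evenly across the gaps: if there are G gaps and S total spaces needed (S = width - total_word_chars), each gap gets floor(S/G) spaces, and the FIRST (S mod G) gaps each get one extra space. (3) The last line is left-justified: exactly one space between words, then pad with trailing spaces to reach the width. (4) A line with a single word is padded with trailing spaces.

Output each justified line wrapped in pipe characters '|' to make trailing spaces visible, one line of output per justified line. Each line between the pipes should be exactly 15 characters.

Answer: |dinosaur       |
|morning    they|
|you     machine|
|night    butter|
|universe       |
|display chapter|
|is       cherry|
|hospital       |

Derivation:
Line 1: ['dinosaur'] (min_width=8, slack=7)
Line 2: ['morning', 'they'] (min_width=12, slack=3)
Line 3: ['you', 'machine'] (min_width=11, slack=4)
Line 4: ['night', 'butter'] (min_width=12, slack=3)
Line 5: ['universe'] (min_width=8, slack=7)
Line 6: ['display', 'chapter'] (min_width=15, slack=0)
Line 7: ['is', 'cherry'] (min_width=9, slack=6)
Line 8: ['hospital'] (min_width=8, slack=7)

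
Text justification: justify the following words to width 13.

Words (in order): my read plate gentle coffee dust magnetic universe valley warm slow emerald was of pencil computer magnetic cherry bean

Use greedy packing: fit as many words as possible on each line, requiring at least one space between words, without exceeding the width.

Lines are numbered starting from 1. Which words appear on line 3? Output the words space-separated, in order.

Line 1: ['my', 'read', 'plate'] (min_width=13, slack=0)
Line 2: ['gentle', 'coffee'] (min_width=13, slack=0)
Line 3: ['dust', 'magnetic'] (min_width=13, slack=0)
Line 4: ['universe'] (min_width=8, slack=5)
Line 5: ['valley', 'warm'] (min_width=11, slack=2)
Line 6: ['slow', 'emerald'] (min_width=12, slack=1)
Line 7: ['was', 'of', 'pencil'] (min_width=13, slack=0)
Line 8: ['computer'] (min_width=8, slack=5)
Line 9: ['magnetic'] (min_width=8, slack=5)
Line 10: ['cherry', 'bean'] (min_width=11, slack=2)

Answer: dust magnetic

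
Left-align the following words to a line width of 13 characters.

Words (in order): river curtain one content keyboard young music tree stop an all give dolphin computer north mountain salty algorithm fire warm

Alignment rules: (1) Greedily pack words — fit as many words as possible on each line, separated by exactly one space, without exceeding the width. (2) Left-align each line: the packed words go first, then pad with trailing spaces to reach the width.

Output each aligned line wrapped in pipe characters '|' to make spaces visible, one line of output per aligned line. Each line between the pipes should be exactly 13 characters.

Answer: |river curtain|
|one content  |
|keyboard     |
|young music  |
|tree stop an |
|all give     |
|dolphin      |
|computer     |
|north        |
|mountain     |
|salty        |
|algorithm    |
|fire warm    |

Derivation:
Line 1: ['river', 'curtain'] (min_width=13, slack=0)
Line 2: ['one', 'content'] (min_width=11, slack=2)
Line 3: ['keyboard'] (min_width=8, slack=5)
Line 4: ['young', 'music'] (min_width=11, slack=2)
Line 5: ['tree', 'stop', 'an'] (min_width=12, slack=1)
Line 6: ['all', 'give'] (min_width=8, slack=5)
Line 7: ['dolphin'] (min_width=7, slack=6)
Line 8: ['computer'] (min_width=8, slack=5)
Line 9: ['north'] (min_width=5, slack=8)
Line 10: ['mountain'] (min_width=8, slack=5)
Line 11: ['salty'] (min_width=5, slack=8)
Line 12: ['algorithm'] (min_width=9, slack=4)
Line 13: ['fire', 'warm'] (min_width=9, slack=4)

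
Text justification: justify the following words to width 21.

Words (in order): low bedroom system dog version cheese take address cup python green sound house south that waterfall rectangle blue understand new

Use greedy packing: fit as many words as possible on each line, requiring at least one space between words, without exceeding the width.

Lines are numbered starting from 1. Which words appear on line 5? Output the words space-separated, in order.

Answer: house south that

Derivation:
Line 1: ['low', 'bedroom', 'system'] (min_width=18, slack=3)
Line 2: ['dog', 'version', 'cheese'] (min_width=18, slack=3)
Line 3: ['take', 'address', 'cup'] (min_width=16, slack=5)
Line 4: ['python', 'green', 'sound'] (min_width=18, slack=3)
Line 5: ['house', 'south', 'that'] (min_width=16, slack=5)
Line 6: ['waterfall', 'rectangle'] (min_width=19, slack=2)
Line 7: ['blue', 'understand', 'new'] (min_width=19, slack=2)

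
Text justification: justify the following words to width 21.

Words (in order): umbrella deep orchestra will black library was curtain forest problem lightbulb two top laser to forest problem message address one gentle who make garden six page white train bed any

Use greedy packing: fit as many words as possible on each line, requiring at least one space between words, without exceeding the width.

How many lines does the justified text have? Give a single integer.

Answer: 11

Derivation:
Line 1: ['umbrella', 'deep'] (min_width=13, slack=8)
Line 2: ['orchestra', 'will', 'black'] (min_width=20, slack=1)
Line 3: ['library', 'was', 'curtain'] (min_width=19, slack=2)
Line 4: ['forest', 'problem'] (min_width=14, slack=7)
Line 5: ['lightbulb', 'two', 'top'] (min_width=17, slack=4)
Line 6: ['laser', 'to', 'forest'] (min_width=15, slack=6)
Line 7: ['problem', 'message'] (min_width=15, slack=6)
Line 8: ['address', 'one', 'gentle'] (min_width=18, slack=3)
Line 9: ['who', 'make', 'garden', 'six'] (min_width=19, slack=2)
Line 10: ['page', 'white', 'train', 'bed'] (min_width=20, slack=1)
Line 11: ['any'] (min_width=3, slack=18)
Total lines: 11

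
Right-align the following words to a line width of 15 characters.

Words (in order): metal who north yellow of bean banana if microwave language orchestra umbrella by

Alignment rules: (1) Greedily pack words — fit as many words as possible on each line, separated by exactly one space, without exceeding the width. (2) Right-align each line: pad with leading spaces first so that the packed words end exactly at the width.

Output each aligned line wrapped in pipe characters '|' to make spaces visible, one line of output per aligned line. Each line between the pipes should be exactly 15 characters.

Answer: |metal who north|
| yellow of bean|
|      banana if|
|      microwave|
|       language|
|      orchestra|
|    umbrella by|

Derivation:
Line 1: ['metal', 'who', 'north'] (min_width=15, slack=0)
Line 2: ['yellow', 'of', 'bean'] (min_width=14, slack=1)
Line 3: ['banana', 'if'] (min_width=9, slack=6)
Line 4: ['microwave'] (min_width=9, slack=6)
Line 5: ['language'] (min_width=8, slack=7)
Line 6: ['orchestra'] (min_width=9, slack=6)
Line 7: ['umbrella', 'by'] (min_width=11, slack=4)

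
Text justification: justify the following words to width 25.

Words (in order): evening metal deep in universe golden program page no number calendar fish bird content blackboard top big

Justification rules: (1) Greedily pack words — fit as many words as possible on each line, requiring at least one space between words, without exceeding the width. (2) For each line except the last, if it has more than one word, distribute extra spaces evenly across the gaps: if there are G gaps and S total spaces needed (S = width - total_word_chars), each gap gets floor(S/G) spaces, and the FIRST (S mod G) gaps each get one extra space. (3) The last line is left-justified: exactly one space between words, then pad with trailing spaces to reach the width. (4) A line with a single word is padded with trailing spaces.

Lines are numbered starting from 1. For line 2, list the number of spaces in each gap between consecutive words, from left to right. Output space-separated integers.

Answer: 2 2

Derivation:
Line 1: ['evening', 'metal', 'deep', 'in'] (min_width=21, slack=4)
Line 2: ['universe', 'golden', 'program'] (min_width=23, slack=2)
Line 3: ['page', 'no', 'number', 'calendar'] (min_width=23, slack=2)
Line 4: ['fish', 'bird', 'content'] (min_width=17, slack=8)
Line 5: ['blackboard', 'top', 'big'] (min_width=18, slack=7)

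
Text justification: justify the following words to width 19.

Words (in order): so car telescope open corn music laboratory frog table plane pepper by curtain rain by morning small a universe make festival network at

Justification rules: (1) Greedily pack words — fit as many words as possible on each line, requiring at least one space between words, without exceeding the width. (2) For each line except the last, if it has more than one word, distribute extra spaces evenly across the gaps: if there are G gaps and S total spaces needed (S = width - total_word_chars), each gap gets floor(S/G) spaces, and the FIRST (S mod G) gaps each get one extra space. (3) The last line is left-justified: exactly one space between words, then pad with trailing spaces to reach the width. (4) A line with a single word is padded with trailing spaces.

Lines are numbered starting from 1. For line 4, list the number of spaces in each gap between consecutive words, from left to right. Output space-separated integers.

Line 1: ['so', 'car', 'telescope'] (min_width=16, slack=3)
Line 2: ['open', 'corn', 'music'] (min_width=15, slack=4)
Line 3: ['laboratory', 'frog'] (min_width=15, slack=4)
Line 4: ['table', 'plane', 'pepper'] (min_width=18, slack=1)
Line 5: ['by', 'curtain', 'rain', 'by'] (min_width=18, slack=1)
Line 6: ['morning', 'small', 'a'] (min_width=15, slack=4)
Line 7: ['universe', 'make'] (min_width=13, slack=6)
Line 8: ['festival', 'network', 'at'] (min_width=19, slack=0)

Answer: 2 1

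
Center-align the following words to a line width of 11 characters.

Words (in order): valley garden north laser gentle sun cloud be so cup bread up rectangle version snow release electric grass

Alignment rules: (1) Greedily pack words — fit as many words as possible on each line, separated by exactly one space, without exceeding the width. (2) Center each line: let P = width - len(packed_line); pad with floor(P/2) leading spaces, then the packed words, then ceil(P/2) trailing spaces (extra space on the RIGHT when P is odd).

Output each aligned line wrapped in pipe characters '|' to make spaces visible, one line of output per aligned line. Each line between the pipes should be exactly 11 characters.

Answer: |  valley   |
|  garden   |
|north laser|
|gentle sun |
|cloud be so|
| cup bread |
|    up     |
| rectangle |
|  version  |
|   snow    |
|  release  |
| electric  |
|   grass   |

Derivation:
Line 1: ['valley'] (min_width=6, slack=5)
Line 2: ['garden'] (min_width=6, slack=5)
Line 3: ['north', 'laser'] (min_width=11, slack=0)
Line 4: ['gentle', 'sun'] (min_width=10, slack=1)
Line 5: ['cloud', 'be', 'so'] (min_width=11, slack=0)
Line 6: ['cup', 'bread'] (min_width=9, slack=2)
Line 7: ['up'] (min_width=2, slack=9)
Line 8: ['rectangle'] (min_width=9, slack=2)
Line 9: ['version'] (min_width=7, slack=4)
Line 10: ['snow'] (min_width=4, slack=7)
Line 11: ['release'] (min_width=7, slack=4)
Line 12: ['electric'] (min_width=8, slack=3)
Line 13: ['grass'] (min_width=5, slack=6)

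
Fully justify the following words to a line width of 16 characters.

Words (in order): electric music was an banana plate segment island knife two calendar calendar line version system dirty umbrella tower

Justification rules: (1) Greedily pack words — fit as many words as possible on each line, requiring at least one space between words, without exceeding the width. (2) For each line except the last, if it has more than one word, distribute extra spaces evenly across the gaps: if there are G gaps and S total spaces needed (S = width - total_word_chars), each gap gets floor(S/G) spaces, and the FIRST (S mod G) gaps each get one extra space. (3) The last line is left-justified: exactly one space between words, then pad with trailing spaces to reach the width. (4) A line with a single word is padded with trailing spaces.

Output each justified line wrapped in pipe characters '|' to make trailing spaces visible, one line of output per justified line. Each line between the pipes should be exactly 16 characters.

Answer: |electric   music|
|was   an  banana|
|plate    segment|
|island knife two|
|calendar        |
|calendar    line|
|version   system|
|dirty   umbrella|
|tower           |

Derivation:
Line 1: ['electric', 'music'] (min_width=14, slack=2)
Line 2: ['was', 'an', 'banana'] (min_width=13, slack=3)
Line 3: ['plate', 'segment'] (min_width=13, slack=3)
Line 4: ['island', 'knife', 'two'] (min_width=16, slack=0)
Line 5: ['calendar'] (min_width=8, slack=8)
Line 6: ['calendar', 'line'] (min_width=13, slack=3)
Line 7: ['version', 'system'] (min_width=14, slack=2)
Line 8: ['dirty', 'umbrella'] (min_width=14, slack=2)
Line 9: ['tower'] (min_width=5, slack=11)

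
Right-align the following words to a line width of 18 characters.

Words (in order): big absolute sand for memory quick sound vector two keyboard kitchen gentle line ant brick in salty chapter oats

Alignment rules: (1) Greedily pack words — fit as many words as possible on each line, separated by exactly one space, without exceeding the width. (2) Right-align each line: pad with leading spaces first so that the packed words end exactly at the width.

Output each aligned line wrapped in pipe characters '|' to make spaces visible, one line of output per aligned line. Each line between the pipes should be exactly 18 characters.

Line 1: ['big', 'absolute', 'sand'] (min_width=17, slack=1)
Line 2: ['for', 'memory', 'quick'] (min_width=16, slack=2)
Line 3: ['sound', 'vector', 'two'] (min_width=16, slack=2)
Line 4: ['keyboard', 'kitchen'] (min_width=16, slack=2)
Line 5: ['gentle', 'line', 'ant'] (min_width=15, slack=3)
Line 6: ['brick', 'in', 'salty'] (min_width=14, slack=4)
Line 7: ['chapter', 'oats'] (min_width=12, slack=6)

Answer: | big absolute sand|
|  for memory quick|
|  sound vector two|
|  keyboard kitchen|
|   gentle line ant|
|    brick in salty|
|      chapter oats|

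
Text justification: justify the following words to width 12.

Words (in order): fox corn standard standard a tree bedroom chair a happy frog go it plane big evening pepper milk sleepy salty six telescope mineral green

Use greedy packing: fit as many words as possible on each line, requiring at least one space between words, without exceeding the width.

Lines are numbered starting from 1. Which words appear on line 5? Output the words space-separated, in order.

Answer: chair a

Derivation:
Line 1: ['fox', 'corn'] (min_width=8, slack=4)
Line 2: ['standard'] (min_width=8, slack=4)
Line 3: ['standard', 'a'] (min_width=10, slack=2)
Line 4: ['tree', 'bedroom'] (min_width=12, slack=0)
Line 5: ['chair', 'a'] (min_width=7, slack=5)
Line 6: ['happy', 'frog'] (min_width=10, slack=2)
Line 7: ['go', 'it', 'plane'] (min_width=11, slack=1)
Line 8: ['big', 'evening'] (min_width=11, slack=1)
Line 9: ['pepper', 'milk'] (min_width=11, slack=1)
Line 10: ['sleepy', 'salty'] (min_width=12, slack=0)
Line 11: ['six'] (min_width=3, slack=9)
Line 12: ['telescope'] (min_width=9, slack=3)
Line 13: ['mineral'] (min_width=7, slack=5)
Line 14: ['green'] (min_width=5, slack=7)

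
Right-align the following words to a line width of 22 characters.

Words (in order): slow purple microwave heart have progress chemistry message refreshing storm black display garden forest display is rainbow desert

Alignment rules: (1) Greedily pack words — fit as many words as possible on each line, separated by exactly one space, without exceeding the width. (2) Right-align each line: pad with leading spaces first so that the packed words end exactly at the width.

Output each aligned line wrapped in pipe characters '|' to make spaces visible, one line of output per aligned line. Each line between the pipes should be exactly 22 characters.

Answer: | slow purple microwave|
|   heart have progress|
|     chemistry message|
|refreshing storm black|
| display garden forest|
|    display is rainbow|
|                desert|

Derivation:
Line 1: ['slow', 'purple', 'microwave'] (min_width=21, slack=1)
Line 2: ['heart', 'have', 'progress'] (min_width=19, slack=3)
Line 3: ['chemistry', 'message'] (min_width=17, slack=5)
Line 4: ['refreshing', 'storm', 'black'] (min_width=22, slack=0)
Line 5: ['display', 'garden', 'forest'] (min_width=21, slack=1)
Line 6: ['display', 'is', 'rainbow'] (min_width=18, slack=4)
Line 7: ['desert'] (min_width=6, slack=16)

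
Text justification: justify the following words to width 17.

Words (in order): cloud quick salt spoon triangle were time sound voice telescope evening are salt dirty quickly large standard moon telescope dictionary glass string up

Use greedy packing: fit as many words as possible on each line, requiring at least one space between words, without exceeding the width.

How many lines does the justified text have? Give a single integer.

Line 1: ['cloud', 'quick', 'salt'] (min_width=16, slack=1)
Line 2: ['spoon', 'triangle'] (min_width=14, slack=3)
Line 3: ['were', 'time', 'sound'] (min_width=15, slack=2)
Line 4: ['voice', 'telescope'] (min_width=15, slack=2)
Line 5: ['evening', 'are', 'salt'] (min_width=16, slack=1)
Line 6: ['dirty', 'quickly'] (min_width=13, slack=4)
Line 7: ['large', 'standard'] (min_width=14, slack=3)
Line 8: ['moon', 'telescope'] (min_width=14, slack=3)
Line 9: ['dictionary', 'glass'] (min_width=16, slack=1)
Line 10: ['string', 'up'] (min_width=9, slack=8)
Total lines: 10

Answer: 10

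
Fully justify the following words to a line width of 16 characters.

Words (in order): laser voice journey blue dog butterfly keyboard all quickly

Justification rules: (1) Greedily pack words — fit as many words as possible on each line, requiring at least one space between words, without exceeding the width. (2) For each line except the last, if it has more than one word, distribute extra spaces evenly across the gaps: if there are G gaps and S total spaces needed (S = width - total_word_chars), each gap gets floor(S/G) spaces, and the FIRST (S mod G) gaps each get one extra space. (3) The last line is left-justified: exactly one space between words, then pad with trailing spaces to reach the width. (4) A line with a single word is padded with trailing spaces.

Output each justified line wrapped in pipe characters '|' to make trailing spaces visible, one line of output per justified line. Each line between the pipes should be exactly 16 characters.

Answer: |laser      voice|
|journey blue dog|
|butterfly       |
|keyboard     all|
|quickly         |

Derivation:
Line 1: ['laser', 'voice'] (min_width=11, slack=5)
Line 2: ['journey', 'blue', 'dog'] (min_width=16, slack=0)
Line 3: ['butterfly'] (min_width=9, slack=7)
Line 4: ['keyboard', 'all'] (min_width=12, slack=4)
Line 5: ['quickly'] (min_width=7, slack=9)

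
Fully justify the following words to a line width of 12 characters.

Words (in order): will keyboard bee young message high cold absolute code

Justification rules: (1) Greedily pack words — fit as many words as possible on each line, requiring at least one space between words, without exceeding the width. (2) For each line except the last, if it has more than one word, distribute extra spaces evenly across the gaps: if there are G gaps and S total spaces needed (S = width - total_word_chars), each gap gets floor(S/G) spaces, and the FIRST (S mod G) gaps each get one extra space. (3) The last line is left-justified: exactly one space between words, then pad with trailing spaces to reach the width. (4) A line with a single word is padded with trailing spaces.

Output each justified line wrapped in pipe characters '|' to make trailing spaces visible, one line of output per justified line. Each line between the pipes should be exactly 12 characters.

Line 1: ['will'] (min_width=4, slack=8)
Line 2: ['keyboard', 'bee'] (min_width=12, slack=0)
Line 3: ['young'] (min_width=5, slack=7)
Line 4: ['message', 'high'] (min_width=12, slack=0)
Line 5: ['cold'] (min_width=4, slack=8)
Line 6: ['absolute'] (min_width=8, slack=4)
Line 7: ['code'] (min_width=4, slack=8)

Answer: |will        |
|keyboard bee|
|young       |
|message high|
|cold        |
|absolute    |
|code        |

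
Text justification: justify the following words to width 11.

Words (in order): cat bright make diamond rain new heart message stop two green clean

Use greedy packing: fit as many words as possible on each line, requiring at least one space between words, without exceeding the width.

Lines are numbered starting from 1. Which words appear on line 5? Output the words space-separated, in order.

Answer: heart

Derivation:
Line 1: ['cat', 'bright'] (min_width=10, slack=1)
Line 2: ['make'] (min_width=4, slack=7)
Line 3: ['diamond'] (min_width=7, slack=4)
Line 4: ['rain', 'new'] (min_width=8, slack=3)
Line 5: ['heart'] (min_width=5, slack=6)
Line 6: ['message'] (min_width=7, slack=4)
Line 7: ['stop', 'two'] (min_width=8, slack=3)
Line 8: ['green', 'clean'] (min_width=11, slack=0)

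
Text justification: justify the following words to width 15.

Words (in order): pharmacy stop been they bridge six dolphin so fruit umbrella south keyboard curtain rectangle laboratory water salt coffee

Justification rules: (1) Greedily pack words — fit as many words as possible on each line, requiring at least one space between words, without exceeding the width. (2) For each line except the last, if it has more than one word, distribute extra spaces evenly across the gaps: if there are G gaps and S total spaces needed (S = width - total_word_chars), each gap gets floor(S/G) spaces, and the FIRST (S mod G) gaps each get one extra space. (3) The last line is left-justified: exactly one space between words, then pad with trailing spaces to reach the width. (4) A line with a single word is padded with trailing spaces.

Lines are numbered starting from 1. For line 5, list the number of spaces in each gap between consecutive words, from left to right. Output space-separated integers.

Line 1: ['pharmacy', 'stop'] (min_width=13, slack=2)
Line 2: ['been', 'they'] (min_width=9, slack=6)
Line 3: ['bridge', 'six'] (min_width=10, slack=5)
Line 4: ['dolphin', 'so'] (min_width=10, slack=5)
Line 5: ['fruit', 'umbrella'] (min_width=14, slack=1)
Line 6: ['south', 'keyboard'] (min_width=14, slack=1)
Line 7: ['curtain'] (min_width=7, slack=8)
Line 8: ['rectangle'] (min_width=9, slack=6)
Line 9: ['laboratory'] (min_width=10, slack=5)
Line 10: ['water', 'salt'] (min_width=10, slack=5)
Line 11: ['coffee'] (min_width=6, slack=9)

Answer: 2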